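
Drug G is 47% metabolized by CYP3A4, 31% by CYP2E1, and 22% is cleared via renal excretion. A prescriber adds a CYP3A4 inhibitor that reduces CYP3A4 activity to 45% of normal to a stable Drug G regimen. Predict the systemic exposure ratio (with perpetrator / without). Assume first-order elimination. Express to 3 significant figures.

1.35

CYP3A4: 0.47 × 0.45 = 0.2115
CYP2E1: 0.31 (unchanged)
Other: 0.22 (unchanged)
New clearance relative to baseline: 0.2115 + 0.31 + 0.22 = 0.7415.
Since systemic exposure ∝ 1/CL, the ratio is 1 / 0.7415 = 1.35.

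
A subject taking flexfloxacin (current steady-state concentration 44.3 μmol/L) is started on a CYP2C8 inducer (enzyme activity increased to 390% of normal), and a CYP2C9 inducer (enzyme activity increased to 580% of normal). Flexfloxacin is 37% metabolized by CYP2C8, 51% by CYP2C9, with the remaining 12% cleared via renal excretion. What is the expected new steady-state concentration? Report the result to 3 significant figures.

9.80 μmol/L

The CYP2C8 pathway (37% of clearance) is boosted to 3.9× activity: 0.37 × 3.9 = 1.443.
The CYP2C9 pathway (51% of clearance) rises to 5.8× activity: 0.51 × 5.8 = 2.958.
The remaining 12% of clearance is unaffected.
New clearance relative to baseline: 1.443 + 2.958 + 0.12 = 4.521.
Steady-state concentration ∝ 1/CL: new value = 44.3 / 4.521 = 9.80 μmol/L.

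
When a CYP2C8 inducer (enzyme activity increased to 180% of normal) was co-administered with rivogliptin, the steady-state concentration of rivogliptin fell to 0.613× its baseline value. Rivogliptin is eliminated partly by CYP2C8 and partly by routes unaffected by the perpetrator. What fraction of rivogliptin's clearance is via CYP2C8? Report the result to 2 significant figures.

0.79

CL'/CL = 1 / 0.613 = 1.631
1.8·fm + (1 − fm) = 1.631
fm = (1.631 − 1) / (1.8 − 1) = 0.79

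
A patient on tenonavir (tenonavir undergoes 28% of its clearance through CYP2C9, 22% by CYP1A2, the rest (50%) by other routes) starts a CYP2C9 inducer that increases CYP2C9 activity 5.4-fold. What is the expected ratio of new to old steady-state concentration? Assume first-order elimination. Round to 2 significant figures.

0.45

The CYP2C9 pathway (28% of clearance) is boosted to 5.4× activity: 0.28 × 5.4 = 1.512.
CYP1A2 (22%) and the residual 50% are unaffected.
CL_new/CL_old = 1.512 + 0.22 + 0.5 = 2.232.
Steady-state concentration ratio = CL_old/CL_new = 1 / 2.232 = 0.45.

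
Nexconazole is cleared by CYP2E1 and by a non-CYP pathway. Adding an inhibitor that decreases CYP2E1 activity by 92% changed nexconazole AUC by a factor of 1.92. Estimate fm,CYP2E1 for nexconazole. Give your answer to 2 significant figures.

0.52

Let x = fm,CYP2E1. Because AUC ∝ 1/CL, relative clearance fell to 1/1.92 = 0.5208.
Setting x·0.08 + (1 − x) = 0.5208 and solving: x = (0.5208 − 1)/(0.08 − 1) = 0.52.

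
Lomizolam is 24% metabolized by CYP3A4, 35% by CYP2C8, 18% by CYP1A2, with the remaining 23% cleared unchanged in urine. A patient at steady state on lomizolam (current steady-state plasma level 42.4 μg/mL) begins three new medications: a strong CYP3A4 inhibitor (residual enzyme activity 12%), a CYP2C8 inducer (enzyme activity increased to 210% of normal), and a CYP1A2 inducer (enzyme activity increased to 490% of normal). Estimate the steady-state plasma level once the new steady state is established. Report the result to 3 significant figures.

CYP3A4: 0.24 × 0.12 = 0.0288
CYP2C8: 0.35 × 2.1 = 0.735
CYP1A2: 0.18 × 4.9 = 0.882
Other: 0.23 (unchanged)
New clearance relative to baseline: 0.0288 + 0.735 + 0.882 + 0.23 = 1.8758.
New steady-state plasma level = 42.4 / 1.8758 = 22.6 μg/mL (concentration scales inversely with clearance).

22.6 μg/mL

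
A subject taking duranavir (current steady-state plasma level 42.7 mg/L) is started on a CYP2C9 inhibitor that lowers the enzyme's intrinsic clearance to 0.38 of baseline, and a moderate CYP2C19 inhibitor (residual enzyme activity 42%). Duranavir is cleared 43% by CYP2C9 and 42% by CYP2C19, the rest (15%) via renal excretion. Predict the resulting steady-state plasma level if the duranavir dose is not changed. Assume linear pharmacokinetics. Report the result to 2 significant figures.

The CYP2C9 pathway (43% of clearance) falls to 0.38× activity: 0.43 × 0.38 = 0.1634.
The CYP2C19 pathway (42% of clearance) is reduced to 0.42× activity: 0.42 × 0.42 = 0.1764.
The remaining 15% of clearance is unaffected.
Relative clearance = 0.1634 + 0.1764 + 0.15 = 0.4898.
Dividing the baseline by the relative clearance: 42.7 / 0.4898 = 87 mg/L.

87 mg/L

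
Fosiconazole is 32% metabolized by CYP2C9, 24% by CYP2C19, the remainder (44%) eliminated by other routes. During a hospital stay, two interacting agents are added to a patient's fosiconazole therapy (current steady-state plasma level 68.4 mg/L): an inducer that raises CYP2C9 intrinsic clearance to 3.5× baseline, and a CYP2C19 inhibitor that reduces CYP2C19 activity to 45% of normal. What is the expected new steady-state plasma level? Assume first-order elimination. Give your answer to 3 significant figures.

The CYP2C9 pathway (32% of clearance) is boosted to 3.5× activity: 0.32 × 3.5 = 1.12.
The CYP2C19 pathway (24% of clearance) is reduced to 0.45× activity: 0.24 × 0.45 = 0.108.
The remaining 44% of clearance is unaffected.
CL_new/CL_old = 1.12 + 0.108 + 0.44 = 1.668.
Dividing the baseline by the relative clearance: 68.4 / 1.668 = 41.0 mg/L.

41.0 mg/L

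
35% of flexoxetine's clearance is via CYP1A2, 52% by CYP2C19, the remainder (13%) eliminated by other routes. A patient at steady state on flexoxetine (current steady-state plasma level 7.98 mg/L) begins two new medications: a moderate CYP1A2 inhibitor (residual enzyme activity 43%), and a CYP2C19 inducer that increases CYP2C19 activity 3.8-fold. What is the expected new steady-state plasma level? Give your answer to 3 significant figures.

3.54 mg/L

CYP1A2: 0.35 × 0.43 = 0.1505
CYP2C19: 0.52 × 3.8 = 1.976
Other: 0.13 (unchanged)
CL_new/CL_old = 0.1505 + 1.976 + 0.13 = 2.2565.
Steady-state plasma level ∝ 1/CL: new value = 7.98 / 2.2565 = 3.54 mg/L.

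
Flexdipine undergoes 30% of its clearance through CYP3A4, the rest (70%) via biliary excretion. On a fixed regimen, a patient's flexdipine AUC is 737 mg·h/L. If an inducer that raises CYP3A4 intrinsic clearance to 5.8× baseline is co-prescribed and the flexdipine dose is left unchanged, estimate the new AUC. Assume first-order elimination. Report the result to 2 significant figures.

3.0 × 10² mg·h/L

CYP3A4: 0.3 × 5.8 = 1.74
Other: 0.7 (unchanged)
CL_new/CL_old = 1.74 + 0.7 = 2.44.
New AUC = baseline ÷ relative clearance = 737 / 2.44 = 3.0 × 10² mg·h/L.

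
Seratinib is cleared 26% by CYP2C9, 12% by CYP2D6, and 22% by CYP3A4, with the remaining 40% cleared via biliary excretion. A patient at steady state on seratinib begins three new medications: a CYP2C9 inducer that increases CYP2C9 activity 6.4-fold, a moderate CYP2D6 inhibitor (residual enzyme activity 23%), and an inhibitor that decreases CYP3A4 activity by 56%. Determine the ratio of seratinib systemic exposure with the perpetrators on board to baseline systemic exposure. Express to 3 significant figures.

0.457

The CYP2C9 pathway (26% of clearance) rises to 6.4× activity: 0.26 × 6.4 = 1.664.
The CYP2D6 pathway (12% of clearance) is reduced to 0.23× activity: 0.12 × 0.23 = 0.0276.
The CYP3A4 pathway (22% of clearance) is reduced to 0.44× activity: 0.22 × 0.44 = 0.0968.
Non-CYP routes (40%) are unchanged.
Relative clearance = 1.664 + 0.0276 + 0.0968 + 0.4 = 2.1884.
Systemic exposure ∝ 1/CL: fold-change = 1 / 2.1884 = 0.457.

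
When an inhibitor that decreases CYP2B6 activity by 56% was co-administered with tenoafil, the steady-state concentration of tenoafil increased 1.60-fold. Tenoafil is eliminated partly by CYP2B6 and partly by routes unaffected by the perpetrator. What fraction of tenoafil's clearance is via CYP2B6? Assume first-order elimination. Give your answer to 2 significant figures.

Let x = fm,CYP2B6. Because steady-state concentration ∝ 1/CL, relative clearance fell to 1/1.60 = 0.625.
Setting x·0.44 + (1 − x) = 0.625 and solving: x = (0.625 − 1)/(0.44 − 1) = 0.67.

0.67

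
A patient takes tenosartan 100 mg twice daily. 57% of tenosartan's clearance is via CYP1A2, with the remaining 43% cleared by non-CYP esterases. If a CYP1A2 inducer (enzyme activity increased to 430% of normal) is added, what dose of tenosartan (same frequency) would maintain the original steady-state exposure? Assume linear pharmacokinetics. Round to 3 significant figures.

The CYP1A2 pathway (57% of clearance) is boosted to 4.3× activity: 0.57 × 4.3 = 2.451.
The remaining 43% of clearance is unaffected.
CL_new/CL_old = 2.451 + 0.43 = 2.881.
Css,avg = (dose rate)/CL, so holding Css fixed requires dose ∝ CL: 100 × 2.881 = 288 mg.

288 mg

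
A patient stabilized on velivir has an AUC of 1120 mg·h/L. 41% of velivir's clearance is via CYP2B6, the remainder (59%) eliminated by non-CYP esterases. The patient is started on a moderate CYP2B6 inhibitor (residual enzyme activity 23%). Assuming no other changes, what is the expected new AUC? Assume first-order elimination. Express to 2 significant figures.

1.6 × 10³ mg·h/L

CYP2B6: 0.41 × 0.23 = 0.0943
Other: 0.59 (unchanged)
CL_new/CL_old = 0.0943 + 0.59 = 0.6843.
New AUC = baseline ÷ relative clearance = 1120 / 0.6843 = 1.6 × 10³ mg·h/L.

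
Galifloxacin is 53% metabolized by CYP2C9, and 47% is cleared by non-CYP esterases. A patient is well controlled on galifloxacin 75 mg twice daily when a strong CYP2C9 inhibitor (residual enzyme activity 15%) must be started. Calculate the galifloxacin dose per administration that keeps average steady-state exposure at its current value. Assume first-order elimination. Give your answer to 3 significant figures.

41.2 mg

CYP2C9: 0.53 × 0.15 = 0.0795
Other: 0.47 (unchanged)
New clearance relative to baseline: 0.0795 + 0.47 = 0.5495.
To maintain the same steady-state level, dose must scale with clearance: new dose = 75 × 0.5495 = 41.2 mg.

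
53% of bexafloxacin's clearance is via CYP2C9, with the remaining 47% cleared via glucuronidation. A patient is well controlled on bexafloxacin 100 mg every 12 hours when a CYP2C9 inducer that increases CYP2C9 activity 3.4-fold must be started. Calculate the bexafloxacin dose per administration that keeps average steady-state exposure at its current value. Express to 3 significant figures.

The CYP2C9 pathway (53% of clearance) increases to 3.4× activity: 0.53 × 3.4 = 1.802.
The remaining 47% of clearance is unaffected.
Relative clearance = 1.802 + 0.47 = 2.272.
To maintain the same steady-state level, dose must scale with clearance: new dose = 100 × 2.272 = 227 mg.

227 mg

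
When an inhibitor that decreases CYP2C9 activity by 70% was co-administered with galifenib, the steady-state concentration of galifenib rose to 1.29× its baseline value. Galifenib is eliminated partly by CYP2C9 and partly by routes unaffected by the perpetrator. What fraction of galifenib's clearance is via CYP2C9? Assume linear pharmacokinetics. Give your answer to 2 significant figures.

CL'/CL = 1 / 1.29 = 0.7752
0.3·fm + (1 − fm) = 0.7752
fm = (0.7752 − 1) / (0.3 − 1) = 0.32

0.32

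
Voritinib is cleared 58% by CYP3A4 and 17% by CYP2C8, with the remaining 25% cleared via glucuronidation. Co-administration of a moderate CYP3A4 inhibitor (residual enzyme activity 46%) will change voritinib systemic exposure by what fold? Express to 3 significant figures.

The CYP3A4 pathway (58% of clearance) is reduced to 0.46× activity: 0.58 × 0.46 = 0.2668.
CYP2C8 (17%) and the residual 25% are unaffected.
New clearance relative to baseline: 0.2668 + 0.17 + 0.25 = 0.6868.
Systemic exposure is inversely proportional to clearance, so the fold-change is 1 / 0.6868 = 1.46.

1.46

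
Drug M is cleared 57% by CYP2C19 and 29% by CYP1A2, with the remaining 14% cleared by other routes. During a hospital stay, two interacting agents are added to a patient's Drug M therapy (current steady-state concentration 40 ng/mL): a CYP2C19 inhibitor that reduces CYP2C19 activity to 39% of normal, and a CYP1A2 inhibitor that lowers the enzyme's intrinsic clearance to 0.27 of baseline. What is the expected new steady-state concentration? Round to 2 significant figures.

91 ng/mL

The CYP2C19 pathway (57% of clearance) falls to 0.39× activity: 0.57 × 0.39 = 0.2223.
The CYP1A2 pathway (29% of clearance) is reduced to 0.27× activity: 0.29 × 0.27 = 0.0783.
Non-CYP routes (14%) are unchanged.
CL_new/CL_old = 0.2223 + 0.0783 + 0.14 = 0.4406.
Steady-state concentration ∝ 1/CL: new value = 40 / 0.4406 = 91 ng/mL.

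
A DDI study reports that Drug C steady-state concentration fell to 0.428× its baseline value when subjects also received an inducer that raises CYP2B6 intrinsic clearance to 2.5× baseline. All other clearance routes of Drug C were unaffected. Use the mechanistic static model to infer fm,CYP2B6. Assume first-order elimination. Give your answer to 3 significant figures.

Let x = fm,CYP2B6. Because steady-state concentration ∝ 1/CL, relative clearance rose to 1/0.428 = 2.336.
Setting x·2.5 + (1 − x) = 2.336 and solving: x = (2.336 − 1)/(2.5 − 1) = 0.891.

0.891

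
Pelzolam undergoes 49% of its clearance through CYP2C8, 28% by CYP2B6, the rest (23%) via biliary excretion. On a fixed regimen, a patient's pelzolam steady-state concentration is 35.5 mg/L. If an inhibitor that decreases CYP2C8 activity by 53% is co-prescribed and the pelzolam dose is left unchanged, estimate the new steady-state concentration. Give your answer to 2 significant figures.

48 mg/L

CYP2C8: 0.49 × 0.47 = 0.2303
CYP2B6: 0.28 (unchanged)
Other: 0.23 (unchanged)
Relative clearance = 0.2303 + 0.28 + 0.23 = 0.7403.
With dosing unchanged, steady-state concentration scales as 1/CL: 35.5 / 0.7403 = 48 mg/L.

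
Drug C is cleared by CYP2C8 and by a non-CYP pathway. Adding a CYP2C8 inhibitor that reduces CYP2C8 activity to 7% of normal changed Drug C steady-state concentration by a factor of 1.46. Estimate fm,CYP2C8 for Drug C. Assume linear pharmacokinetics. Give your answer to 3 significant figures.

Call the CYP2C8 fraction fm. After the interaction, CL_new/CL_old = fm × 0.07 + (1 − fm).
Steady-state concentration ratio = 1 / (new CL fraction), so new CL fraction = 1 / 1.46 = 0.6849.
fm × 0.07 + 1 − fm = 0.6849  ⇒  fm × (0.07 − 1) = −0.3151  ⇒  fm = 0.339.

0.339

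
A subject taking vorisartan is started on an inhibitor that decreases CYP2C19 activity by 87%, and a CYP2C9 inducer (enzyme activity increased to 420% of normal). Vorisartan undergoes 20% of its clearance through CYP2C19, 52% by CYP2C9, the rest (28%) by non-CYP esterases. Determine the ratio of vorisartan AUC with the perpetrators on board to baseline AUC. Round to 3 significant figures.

The CYP2C19 pathway (20% of clearance) falls to 0.13× activity: 0.2 × 0.13 = 0.026.
The CYP2C9 pathway (52% of clearance) is boosted to 4.2× activity: 0.52 × 4.2 = 2.184.
The remaining 28% of clearance is unaffected.
Relative clearance = 0.026 + 2.184 + 0.28 = 2.49.
Because AUC varies inversely with clearance, the combined effect is 1 / 2.49 = 0.402.

0.402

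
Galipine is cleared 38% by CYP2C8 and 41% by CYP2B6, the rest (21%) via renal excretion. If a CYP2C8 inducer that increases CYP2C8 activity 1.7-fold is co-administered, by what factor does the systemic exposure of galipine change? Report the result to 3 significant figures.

The CYP2C8 pathway (38% of clearance) is boosted to 1.7× activity: 0.38 × 1.7 = 0.646.
CYP2B6 (41%) and the residual 21% are unaffected.
CL_new/CL_old = 0.646 + 0.41 + 0.21 = 1.266.
Systemic exposure is inversely proportional to clearance, so the fold-change is 1 / 1.266 = 0.790.

0.790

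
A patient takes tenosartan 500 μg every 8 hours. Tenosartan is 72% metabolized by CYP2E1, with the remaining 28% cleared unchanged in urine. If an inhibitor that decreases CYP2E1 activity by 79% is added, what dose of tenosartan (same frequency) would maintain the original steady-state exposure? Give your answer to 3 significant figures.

CYP2E1: 0.72 × 0.21 = 0.1512
Other: 0.28 (unchanged)
New clearance relative to baseline: 0.1512 + 0.28 = 0.4312.
Css,avg = (dose rate)/CL, so holding Css fixed requires dose ∝ CL: 500 × 0.4312 = 216 μg.

216 μg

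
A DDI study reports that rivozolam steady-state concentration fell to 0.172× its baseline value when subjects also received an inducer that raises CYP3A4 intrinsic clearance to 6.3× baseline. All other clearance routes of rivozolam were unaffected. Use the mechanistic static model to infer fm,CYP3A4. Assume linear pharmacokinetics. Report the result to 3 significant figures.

0.908

CL'/CL = 1 / 0.172 = 5.814
6.3·fm + (1 − fm) = 5.814
fm = (5.814 − 1) / (6.3 − 1) = 0.908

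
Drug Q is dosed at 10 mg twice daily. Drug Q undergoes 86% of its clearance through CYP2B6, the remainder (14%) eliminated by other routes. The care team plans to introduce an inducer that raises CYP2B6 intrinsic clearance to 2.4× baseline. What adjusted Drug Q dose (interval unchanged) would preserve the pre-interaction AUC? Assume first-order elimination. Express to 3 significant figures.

22.0 mg

CYP2B6: 0.86 × 2.4 = 2.064
Other: 0.14 (unchanged)
Relative clearance = 2.064 + 0.14 = 2.204.
To maintain the same steady-state level, dose must scale with clearance: new dose = 10 × 2.204 = 22.0 mg.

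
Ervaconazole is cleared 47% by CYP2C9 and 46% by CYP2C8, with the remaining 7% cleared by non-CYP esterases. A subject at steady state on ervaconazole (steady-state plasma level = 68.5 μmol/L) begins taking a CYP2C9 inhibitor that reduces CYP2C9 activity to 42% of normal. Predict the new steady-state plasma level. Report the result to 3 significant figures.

The CYP2C9 pathway (47% of clearance) is reduced to 0.42× activity: 0.47 × 0.42 = 0.1974.
CYP2C8 (46%) and the residual 7% are unaffected.
CL_new/CL_old = 0.1974 + 0.46 + 0.07 = 0.7274.
With dosing unchanged, steady-state plasma level scales as 1/CL: 68.5 / 0.7274 = 94.2 μmol/L.

94.2 μmol/L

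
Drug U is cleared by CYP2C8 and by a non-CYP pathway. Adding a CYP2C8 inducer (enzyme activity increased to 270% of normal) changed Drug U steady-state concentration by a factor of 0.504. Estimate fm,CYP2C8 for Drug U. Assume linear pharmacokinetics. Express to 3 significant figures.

0.579

CL'/CL = 1 / 0.504 = 1.984
2.7·fm + (1 − fm) = 1.984
fm = (1.984 − 1) / (2.7 − 1) = 0.579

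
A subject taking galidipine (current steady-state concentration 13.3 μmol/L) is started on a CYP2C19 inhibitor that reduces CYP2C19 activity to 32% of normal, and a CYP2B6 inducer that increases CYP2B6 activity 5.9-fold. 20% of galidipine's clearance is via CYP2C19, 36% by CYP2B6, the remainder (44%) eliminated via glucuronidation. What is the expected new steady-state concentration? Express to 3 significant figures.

The CYP2C19 pathway (20% of clearance) is reduced to 0.32× activity: 0.2 × 0.32 = 0.064.
The CYP2B6 pathway (36% of clearance) rises to 5.9× activity: 0.36 × 5.9 = 2.124.
Non-CYP routes (44%) are unchanged.
New clearance relative to baseline: 0.064 + 2.124 + 0.44 = 2.628.
Dividing the baseline by the relative clearance: 13.3 / 2.628 = 5.06 μmol/L.

5.06 μmol/L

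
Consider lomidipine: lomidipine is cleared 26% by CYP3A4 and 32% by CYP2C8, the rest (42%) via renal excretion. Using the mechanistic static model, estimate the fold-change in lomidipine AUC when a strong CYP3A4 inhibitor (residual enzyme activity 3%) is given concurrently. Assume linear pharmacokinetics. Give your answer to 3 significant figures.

The CYP3A4 pathway (26% of clearance) falls to 0.03× activity: 0.26 × 0.03 = 0.0078.
CYP2C8 (32%) and the residual 42% are unaffected.
Relative clearance = 0.0078 + 0.32 + 0.42 = 0.7478.
AUC is inversely proportional to clearance, so the fold-change is 1 / 0.7478 = 1.34.

1.34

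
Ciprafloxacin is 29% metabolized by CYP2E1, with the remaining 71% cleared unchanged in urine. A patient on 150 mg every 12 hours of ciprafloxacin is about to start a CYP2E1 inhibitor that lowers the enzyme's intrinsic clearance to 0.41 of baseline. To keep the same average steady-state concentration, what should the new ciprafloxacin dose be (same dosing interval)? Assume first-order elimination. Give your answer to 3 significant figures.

CYP2E1: 0.29 × 0.41 = 0.1189
Other: 0.71 (unchanged)
CL_new/CL_old = 0.1189 + 0.71 = 0.8289.
To maintain the same steady-state level, dose must scale with clearance: new dose = 150 × 0.8289 = 124 mg.

124 mg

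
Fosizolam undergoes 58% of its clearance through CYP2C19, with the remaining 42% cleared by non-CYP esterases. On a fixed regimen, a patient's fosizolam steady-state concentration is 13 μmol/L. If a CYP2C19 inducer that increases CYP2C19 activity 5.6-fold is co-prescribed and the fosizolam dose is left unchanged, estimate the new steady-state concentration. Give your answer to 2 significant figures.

The CYP2C19 pathway (58% of clearance) increases to 5.6× activity: 0.58 × 5.6 = 3.248.
The remaining 42% of clearance is unaffected.
New clearance relative to baseline: 3.248 + 0.42 = 3.668.
New steady-state concentration = baseline ÷ relative clearance = 13 / 3.668 = 3.5 μmol/L.

3.5 μmol/L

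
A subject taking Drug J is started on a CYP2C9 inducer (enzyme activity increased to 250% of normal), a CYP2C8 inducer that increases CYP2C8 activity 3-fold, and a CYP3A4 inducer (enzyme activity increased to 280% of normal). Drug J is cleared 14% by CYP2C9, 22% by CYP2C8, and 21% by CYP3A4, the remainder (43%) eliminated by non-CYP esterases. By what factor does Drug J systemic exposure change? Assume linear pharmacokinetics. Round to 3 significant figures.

The CYP2C9 pathway (14% of clearance) rises to 2.5× activity: 0.14 × 2.5 = 0.35.
The CYP2C8 pathway (22% of clearance) increases to 3× activity: 0.22 × 3 = 0.66.
The CYP3A4 pathway (21% of clearance) increases to 2.8× activity: 0.21 × 2.8 = 0.588.
The remaining 43% of clearance is unaffected.
New clearance relative to baseline: 0.35 + 0.66 + 0.588 + 0.43 = 2.028.
Net systemic exposure ratio = 1 / 2.028 = 0.493.

0.493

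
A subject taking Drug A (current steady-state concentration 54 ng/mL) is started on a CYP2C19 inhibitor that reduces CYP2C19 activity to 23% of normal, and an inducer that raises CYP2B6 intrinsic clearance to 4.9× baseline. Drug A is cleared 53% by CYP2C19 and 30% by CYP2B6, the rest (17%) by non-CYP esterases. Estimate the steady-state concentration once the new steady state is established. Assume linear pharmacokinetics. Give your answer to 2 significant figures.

31 ng/mL

The CYP2C19 pathway (53% of clearance) is reduced to 0.23× activity: 0.53 × 0.23 = 0.1219.
The CYP2B6 pathway (30% of clearance) is boosted to 4.9× activity: 0.3 × 4.9 = 1.47.
The remaining 17% of clearance is unaffected.
New clearance relative to baseline: 0.1219 + 1.47 + 0.17 = 1.7619.
Steady-state concentration ∝ 1/CL: new value = 54 / 1.7619 = 31 ng/mL.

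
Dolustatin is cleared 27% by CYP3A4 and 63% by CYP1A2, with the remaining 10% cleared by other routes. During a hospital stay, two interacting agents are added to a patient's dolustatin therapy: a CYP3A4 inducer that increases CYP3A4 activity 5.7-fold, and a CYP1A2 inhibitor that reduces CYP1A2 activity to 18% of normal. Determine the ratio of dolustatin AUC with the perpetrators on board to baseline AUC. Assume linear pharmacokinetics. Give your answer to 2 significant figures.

CYP3A4: 0.27 × 5.7 = 1.539
CYP1A2: 0.63 × 0.18 = 0.1134
Other: 0.1 (unchanged)
Relative clearance = 1.539 + 0.1134 + 0.1 = 1.7524.
Net AUC ratio = 1 / 1.7524 = 0.57.

0.57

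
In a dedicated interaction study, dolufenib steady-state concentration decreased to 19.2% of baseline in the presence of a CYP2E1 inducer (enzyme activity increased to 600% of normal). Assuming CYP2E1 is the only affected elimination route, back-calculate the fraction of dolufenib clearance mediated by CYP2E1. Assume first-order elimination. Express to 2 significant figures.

Let fm be the CYP2E1 fraction. New clearance relative to baseline = fm × 6 + (1 − fm).
Steady-state concentration ratio = 1 / (new CL fraction), so new CL fraction = 1 / 0.192 = 5.208.
fm × 6 + 1 − fm = 5.208  ⇒  fm × (6 − 1) = 4.208  ⇒  fm = 0.84.

0.84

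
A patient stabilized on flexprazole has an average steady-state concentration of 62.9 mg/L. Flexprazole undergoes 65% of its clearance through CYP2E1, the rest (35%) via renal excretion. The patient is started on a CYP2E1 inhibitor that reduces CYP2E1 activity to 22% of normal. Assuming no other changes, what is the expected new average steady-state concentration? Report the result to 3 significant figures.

The CYP2E1 pathway (65% of clearance) drops to 0.22× activity: 0.65 × 0.22 = 0.143.
The remaining 35% of clearance is unaffected.
Relative clearance = 0.143 + 0.35 = 0.493.
New average steady-state concentration = baseline ÷ relative clearance = 62.9 / 0.493 = 128 mg/L.

128 mg/L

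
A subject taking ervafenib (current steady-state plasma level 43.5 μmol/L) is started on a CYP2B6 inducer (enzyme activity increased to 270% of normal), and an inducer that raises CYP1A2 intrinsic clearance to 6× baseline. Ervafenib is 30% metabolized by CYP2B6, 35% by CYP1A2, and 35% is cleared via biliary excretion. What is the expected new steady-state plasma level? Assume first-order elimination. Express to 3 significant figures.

CYP2B6: 0.3 × 2.7 = 0.81
CYP1A2: 0.35 × 6 = 2.1
Other: 0.35 (unchanged)
CL_new/CL_old = 0.81 + 2.1 + 0.35 = 3.26.
Steady-state plasma level ∝ 1/CL: new value = 43.5 / 3.26 = 13.3 μmol/L.

13.3 μmol/L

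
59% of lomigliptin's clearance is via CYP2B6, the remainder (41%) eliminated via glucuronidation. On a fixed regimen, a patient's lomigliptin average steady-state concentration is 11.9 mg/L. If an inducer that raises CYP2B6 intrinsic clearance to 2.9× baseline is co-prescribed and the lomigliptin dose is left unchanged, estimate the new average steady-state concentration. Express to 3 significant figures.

5.61 mg/L

The CYP2B6 pathway (59% of clearance) is boosted to 2.9× activity: 0.59 × 2.9 = 1.711.
The remaining 41% of clearance is unaffected.
CL_new/CL_old = 1.711 + 0.41 = 2.121.
Average steady-state concentration ∝ 1/CL, so new value = 11.9 / 2.121 = 5.61 mg/L.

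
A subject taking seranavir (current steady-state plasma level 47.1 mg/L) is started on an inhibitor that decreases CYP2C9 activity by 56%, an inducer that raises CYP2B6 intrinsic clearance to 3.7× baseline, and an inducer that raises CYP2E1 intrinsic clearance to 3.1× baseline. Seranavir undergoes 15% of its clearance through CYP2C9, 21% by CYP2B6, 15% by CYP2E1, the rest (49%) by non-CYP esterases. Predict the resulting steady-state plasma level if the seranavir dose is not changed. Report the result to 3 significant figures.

26.2 mg/L

The CYP2C9 pathway (15% of clearance) falls to 0.44× activity: 0.15 × 0.44 = 0.066.
The CYP2B6 pathway (21% of clearance) is boosted to 3.7× activity: 0.21 × 3.7 = 0.777.
The CYP2E1 pathway (15% of clearance) is boosted to 3.1× activity: 0.15 × 3.1 = 0.465.
The remaining 49% of clearance is unaffected.
Relative clearance = 0.066 + 0.777 + 0.465 + 0.49 = 1.798.
Steady-state plasma level ∝ 1/CL: new value = 47.1 / 1.798 = 26.2 mg/L.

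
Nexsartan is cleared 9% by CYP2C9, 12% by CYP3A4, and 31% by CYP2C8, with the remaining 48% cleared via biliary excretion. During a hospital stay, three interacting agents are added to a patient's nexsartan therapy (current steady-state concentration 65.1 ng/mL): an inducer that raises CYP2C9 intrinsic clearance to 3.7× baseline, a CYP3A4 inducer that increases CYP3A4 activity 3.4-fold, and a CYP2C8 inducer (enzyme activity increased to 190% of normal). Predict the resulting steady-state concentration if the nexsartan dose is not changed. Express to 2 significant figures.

36 ng/mL

CYP2C9: 0.09 × 3.7 = 0.333
CYP3A4: 0.12 × 3.4 = 0.408
CYP2C8: 0.31 × 1.9 = 0.589
Other: 0.48 (unchanged)
Relative clearance = 0.333 + 0.408 + 0.589 + 0.48 = 1.81.
Steady-state concentration ∝ 1/CL: new value = 65.1 / 1.81 = 36 ng/mL.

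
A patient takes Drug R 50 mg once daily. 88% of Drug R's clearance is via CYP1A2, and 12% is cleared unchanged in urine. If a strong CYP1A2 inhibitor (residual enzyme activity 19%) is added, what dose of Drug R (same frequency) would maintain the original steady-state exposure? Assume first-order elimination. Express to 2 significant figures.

The CYP1A2 pathway (88% of clearance) drops to 0.19× activity: 0.88 × 0.19 = 0.1672.
The remaining 12% of clearance is unaffected.
Relative clearance = 0.1672 + 0.12 = 0.2872.
Exposure is unchanged when dose changes in proportion to clearance. New dose = 50 mg × 0.2872 = 14 mg.

14 mg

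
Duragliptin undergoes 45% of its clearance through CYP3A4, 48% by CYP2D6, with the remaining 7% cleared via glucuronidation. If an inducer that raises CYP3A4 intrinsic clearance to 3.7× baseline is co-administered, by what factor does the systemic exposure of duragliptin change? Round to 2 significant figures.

The CYP3A4 pathway (45% of clearance) rises to 3.7× activity: 0.45 × 3.7 = 1.665.
CYP2D6 (48%) and the residual 7% are unaffected.
Relative clearance = 1.665 + 0.48 + 0.07 = 2.215.
Systemic exposure is inversely proportional to clearance, so the fold-change is 1 / 2.215 = 0.45.

0.45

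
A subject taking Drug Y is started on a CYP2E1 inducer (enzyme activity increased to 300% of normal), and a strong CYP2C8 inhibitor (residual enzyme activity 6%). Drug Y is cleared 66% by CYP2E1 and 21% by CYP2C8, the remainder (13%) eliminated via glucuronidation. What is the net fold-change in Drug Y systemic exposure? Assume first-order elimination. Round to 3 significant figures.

0.471

The CYP2E1 pathway (66% of clearance) rises to 3× activity: 0.66 × 3 = 1.98.
The CYP2C8 pathway (21% of clearance) is reduced to 0.06× activity: 0.21 × 0.06 = 0.0126.
Non-CYP routes (13%) are unchanged.
New clearance relative to baseline: 1.98 + 0.0126 + 0.13 = 2.1226.
Systemic exposure ∝ 1/CL: fold-change = 1 / 2.1226 = 0.471.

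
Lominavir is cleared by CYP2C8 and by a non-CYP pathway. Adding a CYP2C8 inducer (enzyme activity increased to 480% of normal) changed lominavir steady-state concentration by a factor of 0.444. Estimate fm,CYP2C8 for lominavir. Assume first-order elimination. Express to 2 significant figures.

0.33

Write x for the fraction cleared via CYP2C8. The observed steady-state concentration change means clearance rose to 1/0.444 = 2.252 of baseline.
Only the CYP2C8 route changed, so 2.252 = x·4.8 + (1 − x), giving x = 0.33.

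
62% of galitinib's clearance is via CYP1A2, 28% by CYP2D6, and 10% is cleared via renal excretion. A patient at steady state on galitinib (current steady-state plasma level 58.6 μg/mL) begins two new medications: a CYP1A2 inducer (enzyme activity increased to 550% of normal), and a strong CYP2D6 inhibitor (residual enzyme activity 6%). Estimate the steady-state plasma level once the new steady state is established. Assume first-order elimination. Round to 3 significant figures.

The CYP1A2 pathway (62% of clearance) rises to 5.5× activity: 0.62 × 5.5 = 3.41.
The CYP2D6 pathway (28% of clearance) falls to 0.06× activity: 0.28 × 0.06 = 0.0168.
The remaining 10% of clearance is unaffected.
New clearance relative to baseline: 3.41 + 0.0168 + 0.1 = 3.5268.
Steady-state plasma level ∝ 1/CL: new value = 58.6 / 3.5268 = 16.6 μg/mL.

16.6 μg/mL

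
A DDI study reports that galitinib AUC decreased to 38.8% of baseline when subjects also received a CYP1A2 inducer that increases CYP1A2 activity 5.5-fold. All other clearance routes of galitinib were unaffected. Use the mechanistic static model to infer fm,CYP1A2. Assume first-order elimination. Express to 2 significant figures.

Call the CYP1A2 fraction fm. After the interaction, CL_new/CL_old = fm × 5.5 + (1 − fm).
AUC ratio = 1 / (new CL fraction), so new CL fraction = 1 / 0.388 = 2.577.
fm × 5.5 + 1 − fm = 2.577  ⇒  fm × (5.5 − 1) = 1.577  ⇒  fm = 0.35.

0.35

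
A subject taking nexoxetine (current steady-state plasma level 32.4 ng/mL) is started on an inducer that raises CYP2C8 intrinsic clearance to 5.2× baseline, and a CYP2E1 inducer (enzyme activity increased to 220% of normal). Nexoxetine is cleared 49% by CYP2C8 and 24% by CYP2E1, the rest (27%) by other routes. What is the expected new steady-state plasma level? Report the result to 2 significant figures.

9.7 ng/mL

The CYP2C8 pathway (49% of clearance) rises to 5.2× activity: 0.49 × 5.2 = 2.548.
The CYP2E1 pathway (24% of clearance) rises to 2.2× activity: 0.24 × 2.2 = 0.528.
Non-CYP routes (27%) are unchanged.
New clearance relative to baseline: 2.548 + 0.528 + 0.27 = 3.346.
Dividing the baseline by the relative clearance: 32.4 / 3.346 = 9.7 ng/mL.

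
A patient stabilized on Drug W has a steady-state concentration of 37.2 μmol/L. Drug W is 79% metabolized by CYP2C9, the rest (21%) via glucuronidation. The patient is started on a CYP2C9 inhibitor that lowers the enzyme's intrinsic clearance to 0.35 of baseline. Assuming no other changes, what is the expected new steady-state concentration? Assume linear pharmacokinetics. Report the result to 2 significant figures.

The CYP2C9 pathway (79% of clearance) is reduced to 0.35× activity: 0.79 × 0.35 = 0.2765.
The remaining 21% of clearance is unaffected.
CL_new/CL_old = 0.2765 + 0.21 = 0.4865.
New steady-state concentration = baseline ÷ relative clearance = 37.2 / 0.4865 = 76 μmol/L.

76 μmol/L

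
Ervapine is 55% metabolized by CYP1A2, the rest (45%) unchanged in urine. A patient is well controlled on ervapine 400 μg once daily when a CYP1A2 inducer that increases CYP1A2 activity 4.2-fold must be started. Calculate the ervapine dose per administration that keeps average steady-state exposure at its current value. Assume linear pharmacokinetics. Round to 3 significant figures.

1.10 × 10³ μg

CYP1A2: 0.55 × 4.2 = 2.31
Other: 0.45 (unchanged)
New clearance relative to baseline: 2.31 + 0.45 = 2.76.
To maintain the same steady-state level, dose must scale with clearance: new dose = 400 × 2.76 = 1.10 × 10³ μg.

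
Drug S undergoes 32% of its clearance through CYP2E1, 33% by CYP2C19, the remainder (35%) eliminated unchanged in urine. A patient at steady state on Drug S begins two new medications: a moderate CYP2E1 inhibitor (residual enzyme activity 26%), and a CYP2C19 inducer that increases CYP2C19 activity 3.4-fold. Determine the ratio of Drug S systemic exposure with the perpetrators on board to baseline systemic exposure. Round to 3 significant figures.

0.643

The CYP2E1 pathway (32% of clearance) is reduced to 0.26× activity: 0.32 × 0.26 = 0.0832.
The CYP2C19 pathway (33% of clearance) rises to 3.4× activity: 0.33 × 3.4 = 1.122.
Non-CYP routes (35%) are unchanged.
CL_new/CL_old = 0.0832 + 1.122 + 0.35 = 1.5552.
Because systemic exposure varies inversely with clearance, the combined effect is 1 / 1.5552 = 0.643.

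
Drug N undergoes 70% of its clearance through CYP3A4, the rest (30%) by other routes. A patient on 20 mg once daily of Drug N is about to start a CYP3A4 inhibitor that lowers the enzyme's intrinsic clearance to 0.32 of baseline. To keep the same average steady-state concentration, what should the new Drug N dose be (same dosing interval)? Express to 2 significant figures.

The CYP3A4 pathway (70% of clearance) is reduced to 0.32× activity: 0.7 × 0.32 = 0.224.
Non-CYP routes (30%) are unchanged.
Relative clearance = 0.224 + 0.3 = 0.524.
Css,avg = (dose rate)/CL, so holding Css fixed requires dose ∝ CL: 20 × 0.524 = 10 mg.

10 mg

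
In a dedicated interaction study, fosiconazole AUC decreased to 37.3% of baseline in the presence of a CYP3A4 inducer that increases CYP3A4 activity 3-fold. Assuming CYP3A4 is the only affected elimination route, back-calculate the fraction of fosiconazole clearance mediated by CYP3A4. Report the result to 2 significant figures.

Call the CYP3A4 fraction fm. After the interaction, CL_new/CL_old = fm × 3 + (1 − fm).
AUC ratio = 1 / (new CL fraction), so new CL fraction = 1 / 0.373 = 2.681.
fm × 3 + 1 − fm = 2.681  ⇒  fm × (3 − 1) = 1.681  ⇒  fm = 0.84.

0.84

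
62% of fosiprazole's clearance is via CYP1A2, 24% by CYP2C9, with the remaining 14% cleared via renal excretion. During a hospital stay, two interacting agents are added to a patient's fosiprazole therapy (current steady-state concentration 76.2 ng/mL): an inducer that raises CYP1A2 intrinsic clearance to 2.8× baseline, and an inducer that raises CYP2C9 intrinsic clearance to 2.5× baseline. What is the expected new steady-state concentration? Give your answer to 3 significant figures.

30.8 ng/mL

The CYP1A2 pathway (62% of clearance) increases to 2.8× activity: 0.62 × 2.8 = 1.736.
The CYP2C9 pathway (24% of clearance) increases to 2.5× activity: 0.24 × 2.5 = 0.6.
Non-CYP routes (14%) are unchanged.
Relative clearance = 1.736 + 0.6 + 0.14 = 2.476.
New steady-state concentration = 76.2 / 2.476 = 30.8 ng/mL (concentration scales inversely with clearance).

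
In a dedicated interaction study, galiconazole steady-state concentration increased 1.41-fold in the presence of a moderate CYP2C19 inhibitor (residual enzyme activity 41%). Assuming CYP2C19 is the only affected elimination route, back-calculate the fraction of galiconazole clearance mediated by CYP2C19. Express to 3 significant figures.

0.493

Let fm be the CYP2C19 fraction. New clearance relative to baseline = fm × 0.41 + (1 − fm).
Steady-state concentration ratio = 1 / (new CL fraction), so new CL fraction = 1 / 1.41 = 0.7092.
fm × 0.41 + 1 − fm = 0.7092  ⇒  fm × (0.41 − 1) = −0.2908  ⇒  fm = 0.493.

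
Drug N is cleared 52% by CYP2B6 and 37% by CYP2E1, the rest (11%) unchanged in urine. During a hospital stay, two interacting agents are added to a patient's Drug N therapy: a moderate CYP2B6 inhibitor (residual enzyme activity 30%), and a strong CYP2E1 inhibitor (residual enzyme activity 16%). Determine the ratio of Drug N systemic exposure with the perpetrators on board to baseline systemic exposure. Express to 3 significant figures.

The CYP2B6 pathway (52% of clearance) falls to 0.3× activity: 0.52 × 0.3 = 0.156.
The CYP2E1 pathway (37% of clearance) is reduced to 0.16× activity: 0.37 × 0.16 = 0.0592.
The remaining 11% of clearance is unaffected.
CL_new/CL_old = 0.156 + 0.0592 + 0.11 = 0.3252.
Because systemic exposure varies inversely with clearance, the combined effect is 1 / 0.3252 = 3.08.

3.08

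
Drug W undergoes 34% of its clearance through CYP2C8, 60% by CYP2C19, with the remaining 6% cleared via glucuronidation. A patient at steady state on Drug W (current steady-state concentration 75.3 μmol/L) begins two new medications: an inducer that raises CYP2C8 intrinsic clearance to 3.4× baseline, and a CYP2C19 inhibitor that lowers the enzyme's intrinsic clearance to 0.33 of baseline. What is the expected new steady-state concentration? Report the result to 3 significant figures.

53.3 μmol/L

CYP2C8: 0.34 × 3.4 = 1.156
CYP2C19: 0.6 × 0.33 = 0.198
Other: 0.06 (unchanged)
Relative clearance = 1.156 + 0.198 + 0.06 = 1.414.
Steady-state concentration ∝ 1/CL: new value = 75.3 / 1.414 = 53.3 μmol/L.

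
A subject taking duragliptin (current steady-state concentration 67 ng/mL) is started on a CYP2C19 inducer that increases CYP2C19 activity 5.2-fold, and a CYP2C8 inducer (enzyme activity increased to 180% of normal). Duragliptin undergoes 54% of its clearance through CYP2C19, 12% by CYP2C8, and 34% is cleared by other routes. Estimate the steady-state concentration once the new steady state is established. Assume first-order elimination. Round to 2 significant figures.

The CYP2C19 pathway (54% of clearance) is boosted to 5.2× activity: 0.54 × 5.2 = 2.808.
The CYP2C8 pathway (12% of clearance) is boosted to 1.8× activity: 0.12 × 1.8 = 0.216.
Non-CYP routes (34%) are unchanged.
CL_new/CL_old = 2.808 + 0.216 + 0.34 = 3.364.
Steady-state concentration ∝ 1/CL: new value = 67 / 3.364 = 20 ng/mL.

20 ng/mL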